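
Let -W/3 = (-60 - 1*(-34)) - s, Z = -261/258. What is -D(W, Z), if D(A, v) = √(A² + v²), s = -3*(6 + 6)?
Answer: -3*√740441/86 ≈ -30.017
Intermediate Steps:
Z = -87/86 (Z = -261*1/258 = -87/86 ≈ -1.0116)
s = -36 (s = -3*12 = -36)
W = -30 (W = -3*((-60 - 1*(-34)) - 1*(-36)) = -3*((-60 + 34) + 36) = -3*(-26 + 36) = -3*10 = -30)
-D(W, Z) = -√((-30)² + (-87/86)²) = -√(900 + 7569/7396) = -√(6663969/7396) = -3*√740441/86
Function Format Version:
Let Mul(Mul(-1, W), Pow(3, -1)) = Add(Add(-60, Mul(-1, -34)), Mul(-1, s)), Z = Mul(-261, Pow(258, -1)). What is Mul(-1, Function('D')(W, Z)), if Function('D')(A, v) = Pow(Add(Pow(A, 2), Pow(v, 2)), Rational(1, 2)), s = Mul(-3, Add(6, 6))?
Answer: Mul(Rational(-3, 86), Pow(740441, Rational(1, 2))) ≈ -30.017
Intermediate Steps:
Z = Rational(-87, 86) (Z = Mul(-261, Rational(1, 258)) = Rational(-87, 86) ≈ -1.0116)
s = -36 (s = Mul(-3, 12) = -36)
W = -30 (W = Mul(-3, Add(Add(-60, Mul(-1, -34)), Mul(-1, -36))) = Mul(-3, Add(Add(-60, 34), 36)) = Mul(-3, Add(-26, 36)) = Mul(-3, 10) = -30)
Mul(-1, Function('D')(W, Z)) = Mul(-1, Pow(Add(Pow(-30, 2), Pow(Rational(-87, 86), 2)), Rational(1, 2))) = Mul(-1, Pow(Add(900, Rational(7569, 7396)), Rational(1, 2))) = Mul(-1, Pow(Rational(6663969, 7396), Rational(1, 2))) = Mul(-1, Mul(Rational(3, 86), Pow(740441, Rational(1, 2)))) = Mul(Rational(-3, 86), Pow(740441, Rational(1, 2)))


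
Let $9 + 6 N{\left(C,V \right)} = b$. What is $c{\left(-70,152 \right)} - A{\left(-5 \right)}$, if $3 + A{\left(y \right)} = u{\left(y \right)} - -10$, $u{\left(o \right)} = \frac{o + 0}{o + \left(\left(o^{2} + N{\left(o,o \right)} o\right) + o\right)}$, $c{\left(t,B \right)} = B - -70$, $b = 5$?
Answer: $\frac{2368}{11} \approx 215.27$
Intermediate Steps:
$c{\left(t,B \right)} = 70 + B$ ($c{\left(t,B \right)} = B + 70 = 70 + B$)
$N{\left(C,V \right)} = - \frac{2}{3}$ ($N{\left(C,V \right)} = - \frac{3}{2} + \frac{1}{6} \cdot 5 = - \frac{3}{2} + \frac{5}{6} = - \frac{2}{3}$)
$u{\left(o \right)} = \frac{o}{o^{2} + \frac{4 o}{3}}$ ($u{\left(o \right)} = \frac{o + 0}{o + \left(\left(o^{2} - \frac{2 o}{3}\right) + o\right)} = \frac{o}{o + \left(o^{2} + \frac{o}{3}\right)} = \frac{o}{o^{2} + \frac{4 o}{3}}$)
$A{\left(y \right)} = 7 + \frac{3}{4 + 3 y}$ ($A{\left(y \right)} = -3 + \left(\frac{3}{4 + 3 y} - -10\right) = -3 + \left(\frac{3}{4 + 3 y} + 10\right) = -3 + \left(10 + \frac{3}{4 + 3 y}\right) = 7 + \frac{3}{4 + 3 y}$)
$c{\left(-70,152 \right)} - A{\left(-5 \right)} = \left(70 + 152\right) - \frac{31 + 21 \left(-5\right)}{4 + 3 \left(-5\right)} = 222 - \frac{31 - 105}{4 - 15} = 222 - \frac{1}{-11} \left(-74\right) = 222 - \left(- \frac{1}{11}\right) \left(-74\right) = 222 - \frac{74}{11} = \frac{2368}{11}$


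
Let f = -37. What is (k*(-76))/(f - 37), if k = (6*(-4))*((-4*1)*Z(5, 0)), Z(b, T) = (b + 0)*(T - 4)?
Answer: -72960/37 ≈ -1971.9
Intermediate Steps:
Z(b, T) = b*(-4 + T)
k = -1920 (k = (6*(-4))*((-4*1)*(5*(-4 + 0))) = -(-96)*5*(-4) = -(-96)*(-20) = -24*80 = -1920)
(k*(-76))/(f - 37) = (-1920*(-76))/(-37 - 37) = 145920/(-74) = 145920*(-1/74) = -72960/37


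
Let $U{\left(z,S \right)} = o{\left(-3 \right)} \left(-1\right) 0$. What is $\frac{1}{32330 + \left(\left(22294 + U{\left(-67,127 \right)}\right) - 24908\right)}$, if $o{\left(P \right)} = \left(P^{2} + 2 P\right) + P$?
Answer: $\frac{1}{29716} \approx 3.3652 \cdot 10^{-5}$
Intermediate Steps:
$o{\left(P \right)} = P^{2} + 3 P$
$U{\left(z,S \right)} = 0$ ($U{\left(z,S \right)} = - 3 \left(3 - 3\right) \left(-1\right) 0 = \left(-3\right) 0 \left(-1\right) 0 = 0 \left(-1\right) 0 = 0 \cdot 0 = 0$)
$\frac{1}{32330 + \left(\left(22294 + U{\left(-67,127 \right)}\right) - 24908\right)} = \frac{1}{32330 + \left(\left(22294 + 0\right) - 24908\right)} = \frac{1}{32330 + \left(22294 - 24908\right)} = \frac{1}{32330 - 2614} = \frac{1}{29716}$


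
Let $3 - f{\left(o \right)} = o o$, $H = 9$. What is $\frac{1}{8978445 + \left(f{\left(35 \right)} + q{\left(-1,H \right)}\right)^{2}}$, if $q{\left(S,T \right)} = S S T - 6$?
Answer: $\frac{1}{10464406} \approx 9.5562 \cdot 10^{-8}$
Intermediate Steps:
$q{\left(S,T \right)} = -6 + T S^{2}$ ($q{\left(S,T \right)} = S^{2} T - 6 = T S^{2} - 6 = -6 + T S^{2}$)
$f{\left(o \right)} = 3 - o^{2}$ ($f{\left(o \right)} = 3 - o o = 3 - o^{2}$)
$\frac{1}{8978445 + \left(f{\left(35 \right)} + q{\left(-1,H \right)}\right)^{2}} = \frac{1}{8978445 + \left(\left(3 - 35^{2}\right) - \left(6 - 9 \left(-1\right)^{2}\right)\right)^{2}} = \frac{1}{8978445 + \left(\left(3 - 1225\right) + \left(-6 + 9 \cdot 1\right)\right)^{2}} = \frac{1}{8978445 + \left(\left(3 - 1225\right) + \left(-6 + 9\right)\right)^{2}} = \frac{1}{8978445 + \left(-1222 + 3\right)^{2}} = \frac{1}{8978445 + \left(-1219\right)^{2}} = \frac{1}{8978445 + 1485961} = \frac{1}{10464406}$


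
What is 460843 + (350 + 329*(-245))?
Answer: 380588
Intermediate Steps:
460843 + (350 + 329*(-245)) = 460843 + (350 - 80605) = 460843 - 80255 = 380588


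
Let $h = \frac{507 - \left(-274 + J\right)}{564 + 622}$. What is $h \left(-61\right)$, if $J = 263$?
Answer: $- \frac{15799}{593} \approx -26.642$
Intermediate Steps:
$h = \frac{259}{593}$ ($h = \frac{507 + \left(274 - 263\right)}{564 + 622} = \frac{507 + \left(274 - 263\right)}{1186} = \left(507 + 11\right) \frac{1}{1186} = 518 \cdot \frac{1}{1186} = \frac{259}{593} \approx 0.43676$)
$h \left(-61\right) = \frac{259}{593} \left(-61\right) = - \frac{15799}{593}$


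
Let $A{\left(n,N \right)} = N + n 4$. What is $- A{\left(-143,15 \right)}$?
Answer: $557$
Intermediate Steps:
$A{\left(n,N \right)} = N + 4 n$
$- A{\left(-143,15 \right)} = - (15 + 4 \left(-143\right)) = - (15 - 572) = \left(-1\right) \left(-557\right) = 557$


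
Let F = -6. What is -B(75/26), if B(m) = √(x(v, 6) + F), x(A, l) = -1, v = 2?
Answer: -I*√7 ≈ -2.6458*I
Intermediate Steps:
B(m) = I*√7 (B(m) = √(-1 - 6) = √(-7) = I*√7)
-B(75/26) = -I*√7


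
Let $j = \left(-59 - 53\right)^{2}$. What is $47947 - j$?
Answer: $35403$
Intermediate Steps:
$j = 12544$ ($j = \left(-112\right)^{2} = 12544$)
$47947 - j = 47947 - 12544 = 35403$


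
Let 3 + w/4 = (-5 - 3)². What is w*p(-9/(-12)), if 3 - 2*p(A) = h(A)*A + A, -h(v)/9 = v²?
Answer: 23607/32 ≈ 737.72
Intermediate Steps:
h(v) = -9*v²
w = 244 (w = -12 + 4*(-5 - 3)² = -12 + 4*(-8)² = -12 + 4*64 = -12 + 256 = 244)
p(A) = 3/2 - A/2 + 9*A³/2 (p(A) = 3/2 - ((-9*A²)*A + A)/2 = 3/2 - (-9*A³ + A)/2 = 3/2 - (A - 9*A³)/2 = 3/2 + (-A/2 + 9*A³/2) = 3/2 - A/2 + 9*A³/2)
w*p(-9/(-12)) = 244*(3/2 - (-9)/(2*(-12)) + 9*(-9/(-12))³/2) = 244*(3/2 - (-9)*(-1)/(2*12) + 9*(-9*(-1/12))³/2) = 244*(3/2 - ½*¾ + 9*(¾)³/2) = 244*(3/2 - 3/8 + (9/2)*(27/64)) = 244*(3/2 - 3/8 + 243/128) = 244*(387/128) = 23607/32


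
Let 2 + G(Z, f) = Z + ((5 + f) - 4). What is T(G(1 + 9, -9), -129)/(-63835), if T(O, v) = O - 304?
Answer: 304/63835 ≈ 0.0047623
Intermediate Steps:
G(Z, f) = -1 + Z + f (G(Z, f) = -2 + (Z + ((5 + f) - 4)) = -2 + (Z + (1 + f)) = -2 + (1 + Z + f) = -1 + Z + f)
T(O, v) = -304 + O
T(G(1 + 9, -9), -129)/(-63835) = (-304 + (-1 + (1 + 9) - 9))/(-63835) = (-304 + (-1 + 10 - 9))*(-1/63835) = (-304 + 0)*(-1/63835) = -304*(-1/63835) = 304/63835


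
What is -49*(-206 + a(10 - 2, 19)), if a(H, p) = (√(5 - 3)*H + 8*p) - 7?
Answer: 2989 - 392*√2 ≈ 2434.6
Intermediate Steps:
a(H, p) = -7 + 8*p + H*√2 (a(H, p) = (√2*H + 8*p) - 7 = (H*√2 + 8*p) - 7 = (8*p + H*√2) - 7 = -7 + 8*p + H*√2)
-49*(-206 + a(10 - 2, 19)) = -49*(-206 + (-7 + 8*19 + (10 - 2)*√2)) = -49*(-206 + (-7 + 152 + 8*√2)) = -49*(-206 + (145 + 8*√2)) = -49*(-61 + 8*√2) = 2989 - 392*√2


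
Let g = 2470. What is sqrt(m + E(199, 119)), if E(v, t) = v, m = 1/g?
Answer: sqrt(1214081570)/2470 ≈ 14.107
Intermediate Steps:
m = 1/2470 ≈ 0.00040486
sqrt(m + E(199, 119)) = sqrt(1/2470 + 199) = sqrt(491531/2470) = sqrt(1214081570)/2470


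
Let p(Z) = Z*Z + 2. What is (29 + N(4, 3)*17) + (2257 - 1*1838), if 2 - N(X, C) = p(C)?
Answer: 295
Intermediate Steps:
p(Z) = 2 + Z² (p(Z) = Z² + 2 = 2 + Z²)
N(X, C) = -C² (N(X, C) = 2 - (2 + C²) = 2 + (-2 - C²) = -C²)
(29 + N(4, 3)*17) + (2257 - 1*1838) = (29 - 1*3²*17) + (2257 - 1*1838) = (29 - 1*9*17) + (2257 - 1838) = (29 - 9*17) + 419 = (29 - 153) + 419 = -124 + 419 = 295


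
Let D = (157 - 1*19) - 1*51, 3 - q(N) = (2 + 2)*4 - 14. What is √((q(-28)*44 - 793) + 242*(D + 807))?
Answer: √215599 ≈ 464.33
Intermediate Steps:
q(N) = 1 (q(N) = 3 - ((2 + 2)*4 - 14) = 3 - (4*4 - 14) = 3 - (16 - 14) = 3 - 1*2 = 3 - 2 = 1)
D = 87 (D = (157 - 19) - 51 = 138 - 51 = 87)
√((q(-28)*44 - 793) + 242*(D + 807)) = √((1*44 - 793) + 242*(87 + 807)) = √((44 - 793) + 242*894) = √(-749 + 216348) = √215599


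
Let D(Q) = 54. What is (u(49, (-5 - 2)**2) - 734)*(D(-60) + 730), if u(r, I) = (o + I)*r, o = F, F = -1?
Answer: 1268512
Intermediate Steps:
o = -1
u(r, I) = r*(-1 + I) (u(r, I) = (-1 + I)*r = r*(-1 + I))
(u(49, (-5 - 2)**2) - 734)*(D(-60) + 730) = (49*(-1 + (-5 - 2)**2) - 734)*(54 + 730) = (49*(-1 + (-7)**2) - 734)*784 = (49*(-1 + 49) - 734)*784 = (49*48 - 734)*784 = (2352 - 734)*784 = 1618*784 = 1268512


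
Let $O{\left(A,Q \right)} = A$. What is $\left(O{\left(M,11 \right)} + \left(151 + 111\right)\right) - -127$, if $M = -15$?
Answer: $374$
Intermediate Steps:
$\left(O{\left(M,11 \right)} + \left(151 + 111\right)\right) - -127 = \left(-15 + \left(151 + 111\right)\right) - -127 = \left(-15 + 262\right) + 127 = 247 + 127 = 374$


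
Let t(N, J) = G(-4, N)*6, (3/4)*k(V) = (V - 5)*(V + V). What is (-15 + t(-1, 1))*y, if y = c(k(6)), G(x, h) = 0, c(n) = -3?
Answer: 45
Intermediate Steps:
k(V) = 8*V*(-5 + V)/3 (k(V) = 4*((V - 5)*(V + V))/3 = 4*((-5 + V)*(2*V))/3 = 4*(2*V*(-5 + V))/3 = 8*V*(-5 + V)/3)
t(N, J) = 0 (t(N, J) = 0*6 = 0)
y = -3
(-15 + t(-1, 1))*y = (-15 + 0)*(-3) = -15*(-3) = 45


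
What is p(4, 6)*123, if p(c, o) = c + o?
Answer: 1230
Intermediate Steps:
p(4, 6)*123 = (4 + 6)*123 = 10*123 = 1230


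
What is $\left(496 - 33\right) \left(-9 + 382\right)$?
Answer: $172699$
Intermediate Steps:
$\left(496 - 33\right) \left(-9 + 382\right) = 463 \cdot 373 = 172699$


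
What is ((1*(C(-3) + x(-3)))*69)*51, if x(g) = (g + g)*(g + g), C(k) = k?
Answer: 116127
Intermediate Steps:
x(g) = 4*g² (x(g) = (2*g)*(2*g) = 4*g²)
((1*(C(-3) + x(-3)))*69)*51 = ((1*(-3 + 4*(-3)²))*69)*51 = ((1*(-3 + 4*9))*69)*51 = ((1*(-3 + 36))*69)*51 = ((1*33)*69)*51 = (33*69)*51 = 2277*51 = 116127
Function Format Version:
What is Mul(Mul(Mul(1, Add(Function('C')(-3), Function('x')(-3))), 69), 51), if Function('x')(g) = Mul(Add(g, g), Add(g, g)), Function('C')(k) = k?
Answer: 116127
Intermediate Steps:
Function('x')(g) = Mul(4, Pow(g, 2)) (Function('x')(g) = Mul(Mul(2, g), Mul(2, g)) = Mul(4, Pow(g, 2)))
Mul(Mul(Mul(1, Add(Function('C')(-3), Function('x')(-3))), 69), 51) = Mul(Mul(Mul(1, Add(-3, Mul(4, Pow(-3, 2)))), 69), 51) = Mul(Mul(Mul(1, Add(-3, Mul(4, 9))), 69), 51) = Mul(Mul(Mul(1, Add(-3, 36)), 69), 51) = Mul(Mul(Mul(1, 33), 69), 51) = Mul(Mul(33, 69), 51) = Mul(2277, 51) = 116127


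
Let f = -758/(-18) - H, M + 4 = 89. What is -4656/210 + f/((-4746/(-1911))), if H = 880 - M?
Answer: -11579972/35595 ≈ -325.33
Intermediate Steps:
M = 85 (M = -4 + 89 = 85)
H = 795 (H = 880 - 1*85 = 880 - 85 = 795)
f = -6776/9 (f = -758/(-18) - 1*795 = -758*(-1/18) - 795 = 379/9 - 795 = -6776/9 ≈ -752.89)
-4656/210 + f/((-4746/(-1911))) = -4656/210 - 6776/(9*((-4746/(-1911)))) = -4656*1/210 - 6776/(9*((-4746*(-1/1911)))) = -776/35 - 6776/(9*226/91) = -776/35 - 6776/9*91/226 = -776/35 - 308308/1017 = -11579972/35595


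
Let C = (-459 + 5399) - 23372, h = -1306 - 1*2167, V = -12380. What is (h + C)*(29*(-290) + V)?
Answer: 455404950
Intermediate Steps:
h = -3473 (h = -1306 - 2167 = -3473)
C = -18432 (C = 4940 - 23372 = -18432)
(h + C)*(29*(-290) + V) = (-3473 - 18432)*(29*(-290) - 12380) = -21905*(-8410 - 12380) = -21905*(-20790) = 455404950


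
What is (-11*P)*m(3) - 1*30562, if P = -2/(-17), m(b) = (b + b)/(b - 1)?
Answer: -519620/17 ≈ -30566.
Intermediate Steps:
m(b) = 2*b/(-1 + b) (m(b) = (2*b)/(-1 + b) = 2*b/(-1 + b))
P = 2/17 (P = -2*(-1/17) = 2/17 ≈ 0.11765)
(-11*P)*m(3) - 1*30562 = (-11*2/17)*(2*3/(-1 + 3)) - 1*30562 = -44*3/(17*2) - 30562 = -22/17*3 - 30562 = -66/17 - 30562 = -519620/17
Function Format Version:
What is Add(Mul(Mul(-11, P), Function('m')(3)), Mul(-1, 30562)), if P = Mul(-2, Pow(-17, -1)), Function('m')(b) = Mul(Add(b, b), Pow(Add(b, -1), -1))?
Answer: Rational(-519620, 17) ≈ -30566.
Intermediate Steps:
Function('m')(b) = Mul(2, b, Pow(Add(-1, b), -1)) (Function('m')(b) = Mul(Mul(2, b), Pow(Add(-1, b), -1)) = Mul(2, b, Pow(Add(-1, b), -1)))
P = Rational(2, 17) (P = Mul(-2, Rational(-1, 17)) = Rational(2, 17) ≈ 0.11765)
Add(Mul(Mul(-11, P), Function('m')(3)), Mul(-1, 30562)) = Add(Mul(Mul(-11, Rational(2, 17)), Mul(2, 3, Pow(Add(-1, 3), -1))), Mul(-1, 30562)) = Add(Mul(Rational(-22, 17), Mul(2, 3, Pow(2, -1))), -30562) = Add(Mul(Rational(-22, 17), Mul(2, 3, Rational(1, 2))), -30562) = Add(Mul(Rational(-22, 17), 3), -30562) = Add(Rational(-66, 17), -30562) = Rational(-519620, 17)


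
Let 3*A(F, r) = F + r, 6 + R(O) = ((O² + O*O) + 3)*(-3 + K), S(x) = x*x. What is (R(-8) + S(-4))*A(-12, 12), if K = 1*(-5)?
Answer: 0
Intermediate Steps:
S(x) = x²
K = -5
R(O) = -30 - 16*O² (R(O) = -6 + ((O² + O*O) + 3)*(-3 - 5) = -6 + ((O² + O²) + 3)*(-8) = -6 + (2*O² + 3)*(-8) = -6 + (3 + 2*O²)*(-8) = -6 + (-24 - 16*O²) = -30 - 16*O²)
A(F, r) = F/3 + r/3 (A(F, r) = (F + r)/3 = F/3 + r/3)
(R(-8) + S(-4))*A(-12, 12) = ((-30 - 16*(-8)²) + (-4)²)*((⅓)*(-12) + (⅓)*12) = ((-30 - 16*64) + 16)*(-4 + 4) = ((-30 - 1024) + 16)*0 = (-1054 + 16)*0 = -1038*0 = 0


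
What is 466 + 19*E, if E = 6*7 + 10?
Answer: 1454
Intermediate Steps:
E = 52 (E = 42 + 10 = 52)
466 + 19*E = 466 + 19*52 = 466 + 988 = 1454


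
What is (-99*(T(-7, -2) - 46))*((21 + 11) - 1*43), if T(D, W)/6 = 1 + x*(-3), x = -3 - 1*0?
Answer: 15246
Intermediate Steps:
x = -3 (x = -3 + 0 = -3)
T(D, W) = 60 (T(D, W) = 6*(1 - 3*(-3)) = 6*(1 + 9) = 6*10 = 60)
(-99*(T(-7, -2) - 46))*((21 + 11) - 1*43) = (-99*(60 - 46))*((21 + 11) - 1*43) = (-99*14)*(32 - 43) = -1386*(-11) = 15246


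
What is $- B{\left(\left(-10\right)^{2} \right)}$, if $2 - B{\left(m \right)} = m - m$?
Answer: $-2$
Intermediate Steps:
$B{\left(m \right)} = 2$ ($B{\left(m \right)} = 2 - \left(m - m\right) = 2 - 0 = 2 + 0 = 2$)
$- B{\left(\left(-10\right)^{2} \right)} = \left(-1\right) 2 = -2$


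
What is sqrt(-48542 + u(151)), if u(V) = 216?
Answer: I*sqrt(48326) ≈ 219.83*I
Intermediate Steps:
sqrt(-48542 + u(151)) = sqrt(-48542 + 216) = sqrt(-48326) = I*sqrt(48326)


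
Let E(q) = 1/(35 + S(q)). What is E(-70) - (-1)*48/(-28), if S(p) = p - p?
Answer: -59/35 ≈ -1.6857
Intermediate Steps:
S(p) = 0
E(q) = 1/35 (E(q) = 1/(35 + 0) = 1/35)
E(-70) - (-1)*48/(-28) = 1/35 - (-1)*48/(-28) = 1/35 - (-1)*48*(-1/28) = 1/35 - (-1)*(-12)/7 = 1/35 - 1*12/7 = 1/35 - 12/7 = -59/35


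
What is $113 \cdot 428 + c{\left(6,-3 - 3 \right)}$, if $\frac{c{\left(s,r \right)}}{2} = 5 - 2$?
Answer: $48370$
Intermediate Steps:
$c{\left(s,r \right)} = 6$ ($c{\left(s,r \right)} = 2 \left(5 - 2\right) = 2 \cdot 3 = 6$)
$113 \cdot 428 + c{\left(6,-3 - 3 \right)} = 113 \cdot 428 + 6 = 48364 + 6 = 48370$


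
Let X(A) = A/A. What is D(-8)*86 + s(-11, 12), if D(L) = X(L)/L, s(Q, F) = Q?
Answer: -87/4 ≈ -21.750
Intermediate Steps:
X(A) = 1
D(L) = 1/L
D(-8)*86 + s(-11, 12) = 86/(-8) - 11 = -1/8*86 - 11 = -43/4 - 11 = -87/4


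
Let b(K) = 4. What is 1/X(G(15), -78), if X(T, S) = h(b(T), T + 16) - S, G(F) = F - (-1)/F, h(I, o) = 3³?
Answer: 1/105 ≈ 0.0095238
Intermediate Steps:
h(I, o) = 27
G(F) = F + 1/F
X(T, S) = 27 - S
1/X(G(15), -78) = 1/(27 - 1*(-78)) = 1/(27 + 78) = 1/105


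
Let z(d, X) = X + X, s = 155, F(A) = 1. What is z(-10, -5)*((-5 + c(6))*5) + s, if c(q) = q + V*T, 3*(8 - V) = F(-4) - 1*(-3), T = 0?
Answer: 105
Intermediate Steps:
z(d, X) = 2*X
V = 20/3 (V = 8 - (1 - 1*(-3))/3 = 8 - (1 + 3)/3 = 8 - 1/3*4 = 8 - 4/3 = 20/3 ≈ 6.6667)
c(q) = q (c(q) = q + (20/3)*0 = q + 0 = q)
z(-10, -5)*((-5 + c(6))*5) + s = (2*(-5))*((-5 + 6)*5) + 155 = -10*5 + 155 = -50 + 155 = 105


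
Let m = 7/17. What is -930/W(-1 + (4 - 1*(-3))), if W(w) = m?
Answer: -15810/7 ≈ -2258.6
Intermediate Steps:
m = 7/17 (m = 7*(1/17) = 7/17 ≈ 0.41176)
W(w) = 7/17
-930/W(-1 + (4 - 1*(-3))) = -930/7/17 = -930*17/7 = -15810/7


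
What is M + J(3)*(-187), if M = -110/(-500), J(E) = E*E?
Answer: -84139/50 ≈ -1682.8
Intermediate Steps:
J(E) = E**2
M = 11/50 (M = -110*(-1/500) = 11/50 ≈ 0.22000)
M + J(3)*(-187) = 11/50 + 3**2*(-187) = 11/50 + 9*(-187) = 11/50 - 1683 = -84139/50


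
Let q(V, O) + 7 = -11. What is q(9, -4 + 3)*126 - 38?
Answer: -2306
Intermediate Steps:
q(V, O) = -18 (q(V, O) = -7 - 11 = -18)
q(9, -4 + 3)*126 - 38 = -18*126 - 38 = -2268 - 38 = -2306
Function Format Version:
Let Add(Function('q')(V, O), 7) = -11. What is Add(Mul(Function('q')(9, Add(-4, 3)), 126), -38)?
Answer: -2306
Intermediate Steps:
Function('q')(V, O) = -18 (Function('q')(V, O) = Add(-7, -11) = -18)
Add(Mul(Function('q')(9, Add(-4, 3)), 126), -38) = Add(Mul(-18, 126), -38) = Add(-2268, -38) = -2306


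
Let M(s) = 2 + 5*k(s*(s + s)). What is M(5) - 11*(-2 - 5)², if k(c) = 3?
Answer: -522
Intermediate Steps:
M(s) = 17 (M(s) = 2 + 5*3 = 2 + 15 = 17)
M(5) - 11*(-2 - 5)² = 17 - 11*(-2 - 5)² = 17 - 11*(-7)² = 17 - 11*49 = 17 - 539 = -522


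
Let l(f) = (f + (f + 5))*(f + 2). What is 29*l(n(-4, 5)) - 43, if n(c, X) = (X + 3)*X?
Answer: 103487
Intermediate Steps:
n(c, X) = X*(3 + X) (n(c, X) = (3 + X)*X = X*(3 + X))
l(f) = (2 + f)*(5 + 2*f) (l(f) = (f + (5 + f))*(2 + f) = (5 + 2*f)*(2 + f) = (2 + f)*(5 + 2*f))
29*l(n(-4, 5)) - 43 = 29*(10 + 2*(5*(3 + 5))**2 + 9*(5*(3 + 5))) - 43 = 29*(10 + 2*(5*8)**2 + 9*(5*8)) - 43 = 29*(10 + 2*40**2 + 9*40) - 43 = 29*(10 + 2*1600 + 360) - 43 = 29*(10 + 3200 + 360) - 43 = 29*3570 - 43 = 103530 - 43 = 103487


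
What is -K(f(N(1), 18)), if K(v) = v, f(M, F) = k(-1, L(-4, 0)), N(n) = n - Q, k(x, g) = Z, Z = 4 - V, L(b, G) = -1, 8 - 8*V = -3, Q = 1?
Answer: -21/8 ≈ -2.6250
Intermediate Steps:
V = 11/8 (V = 1 - ⅛*(-3) = 1 + 3/8 = 11/8 ≈ 1.3750)
Z = 21/8 (Z = 4 - 1*11/8 = 4 - 11/8 = 21/8 ≈ 2.6250)
k(x, g) = 21/8
N(n) = -1 + n (N(n) = n - 1*1 = n - 1 = -1 + n)
f(M, F) = 21/8
-K(f(N(1), 18)) = -1*21/8 = -21/8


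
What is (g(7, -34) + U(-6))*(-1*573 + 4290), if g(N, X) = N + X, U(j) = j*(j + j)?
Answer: 167265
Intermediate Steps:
U(j) = 2*j**2 (U(j) = j*(2*j) = 2*j**2)
(g(7, -34) + U(-6))*(-1*573 + 4290) = ((7 - 34) + 2*(-6)**2)*(-1*573 + 4290) = (-27 + 2*36)*(-573 + 4290) = (-27 + 72)*3717 = 45*3717 = 167265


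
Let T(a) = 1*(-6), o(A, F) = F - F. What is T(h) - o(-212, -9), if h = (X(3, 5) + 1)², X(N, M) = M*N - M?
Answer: -6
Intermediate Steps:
X(N, M) = -M + M*N
o(A, F) = 0
h = 121 (h = (5*(-1 + 3) + 1)² = (5*2 + 1)² = (10 + 1)² = 11² = 121)
T(a) = -6
T(h) - o(-212, -9) = -6 - 1*0 = -6 + 0 = -6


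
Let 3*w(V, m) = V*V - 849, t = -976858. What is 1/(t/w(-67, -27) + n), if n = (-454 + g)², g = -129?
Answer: 1820/617132693 ≈ 2.9491e-6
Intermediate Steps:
w(V, m) = -283 + V²/3 (w(V, m) = (V*V - 849)/3 = (V² - 849)/3 = (-849 + V²)/3 = -283 + V²/3)
n = 339889 (n = (-454 - 129)² = (-583)² = 339889)
1/(t/w(-67, -27) + n) = 1/(-976858/(-283 + (⅓)*(-67)²) + 339889) = 1/(-976858/(-283 + (⅓)*4489) + 339889) = 1/(-976858/(-283 + 4489/3) + 339889) = 1/(-976858/3640/3 + 339889) = 1/(-976858*3/3640 + 339889) = 1/(-1465287/1820 + 339889) = 1/(617132693/1820) = 1820/617132693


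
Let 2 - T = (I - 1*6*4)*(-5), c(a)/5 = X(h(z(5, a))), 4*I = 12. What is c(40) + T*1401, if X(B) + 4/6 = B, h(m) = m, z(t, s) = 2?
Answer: -432889/3 ≈ -1.4430e+5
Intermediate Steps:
I = 3 (I = (¼)*12 = 3)
X(B) = -⅔ + B
c(a) = 20/3 (c(a) = 5*(-⅔ + 2) = 5*(4/3) = 20/3)
T = -103 (T = 2 - (3 - 1*6*4)*(-5) = 2 - (3 - 6*4)*(-5) = 2 - (3 - 24)*(-5) = 2 - (-21)*(-5) = 2 - 1*105 = 2 - 105 = -103)
c(40) + T*1401 = 20/3 - 103*1401 = 20/3 - 144303 = -432889/3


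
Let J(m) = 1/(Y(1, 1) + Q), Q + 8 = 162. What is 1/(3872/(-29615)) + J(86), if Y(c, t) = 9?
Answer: -4823373/631136 ≈ -7.6424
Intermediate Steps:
Q = 154 (Q = -8 + 162 = 154)
J(m) = 1/163 (J(m) = 1/(9 + 154) = 1/163)
1/(3872/(-29615)) + J(86) = 1/(3872/(-29615)) + 1/163 = 1/(3872*(-1/29615)) + 1/163 = 1/(-3872/29615) + 1/163 = -29615/3872 + 1/163 = -4823373/631136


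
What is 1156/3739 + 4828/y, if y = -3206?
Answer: -7172878/5993617 ≈ -1.1968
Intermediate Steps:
1156/3739 + 4828/y = 1156/3739 + 4828/(-3206) = 1156*(1/3739) + 4828*(-1/3206) = 1156/3739 - 2414/1603 = -7172878/5993617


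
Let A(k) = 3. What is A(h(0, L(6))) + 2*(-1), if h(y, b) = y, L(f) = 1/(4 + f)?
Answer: 1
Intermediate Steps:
A(h(0, L(6))) + 2*(-1) = 3 + 2*(-1) = 3 - 2 = 1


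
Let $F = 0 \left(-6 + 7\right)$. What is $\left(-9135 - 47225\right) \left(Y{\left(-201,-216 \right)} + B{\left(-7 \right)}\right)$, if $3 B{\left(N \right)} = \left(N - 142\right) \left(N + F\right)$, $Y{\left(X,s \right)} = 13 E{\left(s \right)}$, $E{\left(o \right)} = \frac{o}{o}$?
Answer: $- \frac{60981520}{3} \approx -2.0327 \cdot 10^{7}$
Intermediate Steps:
$E{\left(o \right)} = 1$
$Y{\left(X,s \right)} = 13$ ($Y{\left(X,s \right)} = 13 \cdot 1 = 13$)
$F = 0$ ($F = 0 \cdot 1 = 0$)
$B{\left(N \right)} = \frac{N \left(-142 + N\right)}{3}$ ($B{\left(N \right)} = \frac{\left(N - 142\right) \left(N + 0\right)}{3} = \frac{\left(-142 + N\right) N}{3} = \frac{N \left(-142 + N\right)}{3}$)
$\left(-9135 - 47225\right) \left(Y{\left(-201,-216 \right)} + B{\left(-7 \right)}\right) = \left(-9135 - 47225\right) \left(13 + \frac{1}{3} \left(-7\right) \left(-142 - 7\right)\right) = - 56360 \left(13 + \frac{1}{3} \left(-7\right) \left(-149\right)\right) = - 56360 \left(13 + \frac{1043}{3}\right) = \left(-56360\right) \frac{1082}{3} = - \frac{60981520}{3}$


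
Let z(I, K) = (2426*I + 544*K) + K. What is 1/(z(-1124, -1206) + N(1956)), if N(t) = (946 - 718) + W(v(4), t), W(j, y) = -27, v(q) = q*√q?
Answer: -1/3383893 ≈ -2.9552e-7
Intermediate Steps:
v(q) = q^(3/2)
N(t) = 201 (N(t) = (946 - 718) - 27 = 228 - 27 = 201)
z(I, K) = 545*K + 2426*I (z(I, K) = (544*K + 2426*I) + K = 545*K + 2426*I)
1/(z(-1124, -1206) + N(1956)) = 1/((545*(-1206) + 2426*(-1124)) + 201) = 1/((-657270 - 2726824) + 201) = 1/(-3384094 + 201) = 1/(-3383893) = -1/3383893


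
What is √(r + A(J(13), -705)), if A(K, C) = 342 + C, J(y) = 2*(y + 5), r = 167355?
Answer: 28*√213 ≈ 408.65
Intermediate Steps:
J(y) = 10 + 2*y (J(y) = 2*(5 + y) = 10 + 2*y)
√(r + A(J(13), -705)) = √(167355 + (342 - 705)) = √(167355 - 363) = √166992 = 28*√213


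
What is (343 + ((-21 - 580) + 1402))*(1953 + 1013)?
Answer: 3393104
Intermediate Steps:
(343 + ((-21 - 580) + 1402))*(1953 + 1013) = (343 + (-601 + 1402))*2966 = (343 + 801)*2966 = 1144*2966 = 3393104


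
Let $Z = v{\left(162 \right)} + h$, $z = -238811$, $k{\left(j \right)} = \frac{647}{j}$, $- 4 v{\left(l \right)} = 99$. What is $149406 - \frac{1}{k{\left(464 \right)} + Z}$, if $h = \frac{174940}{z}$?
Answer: $\frac{398789670679906}{2669166967} \approx 1.4941 \cdot 10^{5}$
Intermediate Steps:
$v{\left(l \right)} = - \frac{99}{4}$ ($v{\left(l \right)} = \left(- \frac{1}{4}\right) 99 = - \frac{99}{4}$)
$h = - \frac{174940}{238811}$ ($h = \frac{174940}{-238811} = 174940 \left(- \frac{1}{238811}\right) = - \frac{174940}{238811} \approx -0.73255$)
$Z = - \frac{24342049}{955244}$ ($Z = - \frac{99}{4} - \frac{174940}{238811} = - \frac{24342049}{955244} \approx -25.483$)
$149406 - \frac{1}{k{\left(464 \right)} + Z} = 149406 - \frac{1}{\frac{647}{464} - \frac{24342049}{955244}} = 149406 - \frac{1}{- \frac{2669166967}{110808304}} = 149406 - - \frac{110808304}{2669166967} = 149406 + \frac{110808304}{2669166967} = \frac{398789670679906}{2669166967}$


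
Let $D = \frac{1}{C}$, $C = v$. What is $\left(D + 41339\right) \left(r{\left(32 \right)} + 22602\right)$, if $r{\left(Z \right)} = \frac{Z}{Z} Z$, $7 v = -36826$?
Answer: $\frac{17228435029219}{18413} \approx 9.3567 \cdot 10^{8}$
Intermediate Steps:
$v = - \frac{36826}{7}$ ($v = \frac{1}{7} \left(-36826\right) = - \frac{36826}{7} \approx -5260.9$)
$C = - \frac{36826}{7} \approx -5260.9$
$r{\left(Z \right)} = Z$ ($r{\left(Z \right)} = 1 Z = Z$)
$D = - \frac{7}{36826}$ ($D = \frac{1}{- \frac{36826}{7}} = - \frac{7}{36826} \approx -0.00019008$)
$\left(D + 41339\right) \left(r{\left(32 \right)} + 22602\right) = \left(- \frac{7}{36826} + 41339\right) \left(32 + 22602\right) = \frac{1522350007}{36826} \cdot 22634 = \frac{17228435029219}{18413}$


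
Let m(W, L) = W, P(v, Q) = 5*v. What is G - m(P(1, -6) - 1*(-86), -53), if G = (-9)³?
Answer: -820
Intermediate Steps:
G = -729
G - m(P(1, -6) - 1*(-86), -53) = -729 - (5*1 - 1*(-86)) = -729 - (5 + 86) = -729 - 1*91 = -729 - 91 = -820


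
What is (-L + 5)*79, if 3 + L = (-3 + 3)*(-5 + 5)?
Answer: 632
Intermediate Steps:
L = -3 (L = -3 + (-3 + 3)*(-5 + 5) = -3 + 0*0 = -3 + 0 = -3)
(-L + 5)*79 = (-1*(-3) + 5)*79 = (3 + 5)*79 = 8*79 = 632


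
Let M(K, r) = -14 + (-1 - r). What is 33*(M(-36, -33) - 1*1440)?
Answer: -46926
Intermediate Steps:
M(K, r) = -15 - r
33*(M(-36, -33) - 1*1440) = 33*((-15 - 1*(-33)) - 1*1440) = 33*((-15 + 33) - 1440) = 33*(18 - 1440) = 33*(-1422) = -46926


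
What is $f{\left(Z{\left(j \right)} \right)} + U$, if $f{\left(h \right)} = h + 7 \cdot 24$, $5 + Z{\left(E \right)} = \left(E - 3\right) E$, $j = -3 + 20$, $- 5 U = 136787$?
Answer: $- \frac{134782}{5} \approx -26956.0$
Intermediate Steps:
$U = - \frac{136787}{5}$ ($U = \left(- \frac{1}{5}\right) 136787 = - \frac{136787}{5} \approx -27357.0$)
$j = 17$
$Z{\left(E \right)} = -5 + E \left(-3 + E\right)$ ($Z{\left(E \right)} = -5 + \left(E - 3\right) E = -5 + \left(-3 + E\right) E = -5 + E \left(-3 + E\right)$)
$f{\left(h \right)} = 168 + h$ ($f{\left(h \right)} = h + 168 = 168 + h$)
$f{\left(Z{\left(j \right)} \right)} + U = \left(168 - \left(56 - 289\right)\right) - \frac{136787}{5} = \left(168 - -233\right) - \frac{136787}{5} = \left(168 + 233\right) - \frac{136787}{5} = 401 - \frac{136787}{5} = - \frac{134782}{5}$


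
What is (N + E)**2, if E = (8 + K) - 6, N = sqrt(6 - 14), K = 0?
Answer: -4 + 8*I*sqrt(2) ≈ -4.0 + 11.314*I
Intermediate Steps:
N = 2*I*sqrt(2) (N = sqrt(-8) = 2*I*sqrt(2) ≈ 2.8284*I)
E = 2 (E = (8 + 0) - 6 = 8 - 6 = 2)
(N + E)**2 = (2*I*sqrt(2) + 2)**2 = (2 + 2*I*sqrt(2))**2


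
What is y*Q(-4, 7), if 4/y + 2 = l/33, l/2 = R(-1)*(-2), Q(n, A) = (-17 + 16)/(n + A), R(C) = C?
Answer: 22/31 ≈ 0.70968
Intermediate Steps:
Q(n, A) = -1/(A + n)
l = 4 (l = 2*(-1*(-2)) = 2*2 = 4)
y = -66/31 (y = 4/(-2 + 4/33) = 4/(-62/33) = 4*(-33/62) = -66/31 ≈ -2.1290)
y*Q(-4, 7) = -(-66)/(31*(7 - 4)) = -(-66)/(31*3) = -66/31*(-⅓) = 22/31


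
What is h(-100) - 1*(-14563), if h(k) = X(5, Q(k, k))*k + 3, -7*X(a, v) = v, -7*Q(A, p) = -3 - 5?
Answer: 714534/49 ≈ 14582.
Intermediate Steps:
Q(A, p) = 8/7 (Q(A, p) = -(-3 - 5)/7 = -1/7*(-8) = 8/7)
X(a, v) = -v/7
h(k) = 3 - 8*k/49 (h(k) = (-1/7*8/7)*k + 3 = -8*k/49 + 3 = 3 - 8*k/49)
h(-100) - 1*(-14563) = (3 - 8/49*(-100)) - 1*(-14563) = (3 + 800/49) + 14563 = 947/49 + 14563 = 714534/49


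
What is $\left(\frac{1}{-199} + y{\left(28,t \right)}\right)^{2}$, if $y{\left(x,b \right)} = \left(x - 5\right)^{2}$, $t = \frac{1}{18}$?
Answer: $\frac{11081772900}{39601} \approx 2.7984 \cdot 10^{5}$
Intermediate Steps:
$t = \frac{1}{18} \approx 0.055556$
$y{\left(x,b \right)} = \left(-5 + x\right)^{2}$
$\left(\frac{1}{-199} + y{\left(28,t \right)}\right)^{2} = \left(\frac{1}{-199} + \left(-5 + 28\right)^{2}\right)^{2} = \left(- \frac{1}{199} + 23^{2}\right)^{2} = \left(- \frac{1}{199} + 529\right)^{2} = \left(\frac{105270}{199}\right)^{2} = \frac{11081772900}{39601}$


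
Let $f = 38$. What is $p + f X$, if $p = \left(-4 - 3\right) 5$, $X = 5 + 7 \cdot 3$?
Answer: $953$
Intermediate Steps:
$X = 26$ ($X = 5 + 21 = 26$)
$p = -35$ ($p = \left(-7\right) 5 = -35$)
$p + f X = -35 + 38 \cdot 26 = -35 + 988 = 953$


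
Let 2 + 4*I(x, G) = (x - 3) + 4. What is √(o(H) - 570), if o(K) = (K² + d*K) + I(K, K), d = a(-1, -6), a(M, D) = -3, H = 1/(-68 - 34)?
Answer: I*√23730398/204 ≈ 23.879*I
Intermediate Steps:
H = -1/102 (H = 1/(-102) = -1/102 ≈ -0.0098039)
d = -3
I(x, G) = -¼ + x/4 (I(x, G) = -½ + ((x - 3) + 4)/4 = -½ + ((-3 + x) + 4)/4 = -½ + (1 + x)/4 = -½ + (¼ + x/4) = -¼ + x/4)
o(K) = -¼ + K² - 11*K/4 (o(K) = (K² - 3*K) + (-¼ + K/4) = -¼ + K² - 11*K/4)
√(o(H) - 570) = √((-¼ + (-1/102)² - 11/4*(-1/102)) - 570) = √((-¼ + 1/10404 + 11/408) - 570) = √(-4639/20808 - 570) = √(-11865199/20808) = I*√23730398/204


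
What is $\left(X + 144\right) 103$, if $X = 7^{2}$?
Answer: $19879$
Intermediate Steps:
$X = 49$
$\left(X + 144\right) 103 = \left(49 + 144\right) 103 = 193 \cdot 103 = 19879$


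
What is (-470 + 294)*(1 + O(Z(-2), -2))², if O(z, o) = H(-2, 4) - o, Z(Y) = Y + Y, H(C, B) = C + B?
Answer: -4400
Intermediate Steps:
H(C, B) = B + C
Z(Y) = 2*Y
O(z, o) = 2 - o (O(z, o) = (4 - 2) - o = 2 - o)
(-470 + 294)*(1 + O(Z(-2), -2))² = (-470 + 294)*(1 + (2 - 1*(-2)))² = -176*(1 + (2 + 2))² = -176*(1 + 4)² = -176*5² = -176*25 = -4400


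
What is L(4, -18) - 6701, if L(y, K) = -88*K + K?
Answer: -5135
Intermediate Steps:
L(y, K) = -87*K
L(4, -18) - 6701 = -87*(-18) - 6701 = 1566 - 6701 = -5135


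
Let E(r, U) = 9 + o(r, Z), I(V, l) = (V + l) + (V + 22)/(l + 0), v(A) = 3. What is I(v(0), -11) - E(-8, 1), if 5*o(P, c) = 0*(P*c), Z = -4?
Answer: -212/11 ≈ -19.273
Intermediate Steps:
o(P, c) = 0 (o(P, c) = (0*(P*c))/5 = (⅕)*0 = 0)
I(V, l) = V + l + (22 + V)/l (I(V, l) = (V + l) + (22 + V)/l = V + l + (22 + V)/l)
E(r, U) = 9 (E(r, U) = 9 + 0 = 9)
I(v(0), -11) - E(-8, 1) = (22 + 3 - 11*(3 - 11))/(-11) - 1*9 = -(22 + 3 - 11*(-8))/11 - 9 = -(22 + 3 + 88)/11 - 9 = -1/11*113 - 9 = -113/11 - 9 = -212/11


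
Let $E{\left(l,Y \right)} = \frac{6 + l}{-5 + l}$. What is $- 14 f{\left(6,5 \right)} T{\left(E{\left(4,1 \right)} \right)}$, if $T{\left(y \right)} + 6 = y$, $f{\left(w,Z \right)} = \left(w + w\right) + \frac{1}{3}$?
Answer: $\frac{8288}{3} \approx 2762.7$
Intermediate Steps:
$E{\left(l,Y \right)} = \frac{6 + l}{-5 + l}$
$f{\left(w,Z \right)} = \frac{1}{3} + 2 w$ ($f{\left(w,Z \right)} = 2 w + \frac{1}{3} = \frac{1}{3} + 2 w$)
$T{\left(y \right)} = -6 + y$
$- 14 f{\left(6,5 \right)} T{\left(E{\left(4,1 \right)} \right)} = - 14 \left(\frac{1}{3} + 2 \cdot 6\right) \left(-6 + \frac{6 + 4}{-5 + 4}\right) = - 14 \left(\frac{1}{3} + 12\right) \left(-6 + \frac{1}{-1} \cdot 10\right) = \left(-14\right) \frac{37}{3} \left(-6 - 10\right) = - \frac{518 \left(-6 - 10\right)}{3} = \left(- \frac{518}{3}\right) \left(-16\right) = \frac{8288}{3}$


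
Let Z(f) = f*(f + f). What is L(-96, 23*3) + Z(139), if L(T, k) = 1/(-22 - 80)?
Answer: 3941483/102 ≈ 38642.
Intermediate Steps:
Z(f) = 2*f² (Z(f) = f*(2*f) = 2*f²)
L(T, k) = -1/102 (L(T, k) = 1/(-102) = -1/102)
L(-96, 23*3) + Z(139) = -1/102 + 2*139² = -1/102 + 2*19321 = -1/102 + 38642 = 3941483/102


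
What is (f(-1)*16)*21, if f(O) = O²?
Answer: 336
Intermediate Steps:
(f(-1)*16)*21 = ((-1)²*16)*21 = (1*16)*21 = 16*21 = 336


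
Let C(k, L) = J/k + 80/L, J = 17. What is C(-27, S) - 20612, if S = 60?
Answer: -556505/27 ≈ -20611.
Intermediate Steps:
C(k, L) = 17/k + 80/L
C(-27, S) - 20612 = (17/(-27) + 80/60) - 20612 = (17*(-1/27) + 80*(1/60)) - 20612 = (-17/27 + 4/3) - 20612 = 19/27 - 20612 = -556505/27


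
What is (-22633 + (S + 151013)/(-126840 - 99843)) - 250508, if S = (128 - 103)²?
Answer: -20638857647/75561 ≈ -2.7314e+5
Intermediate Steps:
S = 625 (S = 25² = 625)
(-22633 + (S + 151013)/(-126840 - 99843)) - 250508 = (-22633 + (625 + 151013)/(-126840 - 99843)) - 250508 = (-22633 + 151638/(-226683)) - 250508 = (-22633 + 151638*(-1/226683)) - 250508 = (-22633 - 50546/75561) - 250508 = -1710222659/75561 - 250508 = -20638857647/75561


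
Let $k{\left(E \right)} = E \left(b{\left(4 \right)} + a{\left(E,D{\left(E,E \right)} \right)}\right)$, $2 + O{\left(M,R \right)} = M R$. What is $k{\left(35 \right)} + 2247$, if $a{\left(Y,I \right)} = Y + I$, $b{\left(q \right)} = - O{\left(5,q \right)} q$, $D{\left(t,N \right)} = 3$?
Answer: $1057$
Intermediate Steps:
$O{\left(M,R \right)} = -2 + M R$
$b{\left(q \right)} = q \left(2 - 5 q\right)$ ($b{\left(q \right)} = - (-2 + 5 q) q = \left(2 - 5 q\right) q = q \left(2 - 5 q\right)$)
$a{\left(Y,I \right)} = I + Y$
$k{\left(E \right)} = E \left(-69 + E\right)$ ($k{\left(E \right)} = E \left(4 \left(2 - 20\right) + \left(3 + E\right)\right) = E \left(4 \left(-18\right) + \left(3 + E\right)\right) = E \left(-72 + \left(3 + E\right)\right) = E \left(-69 + E\right)$)
$k{\left(35 \right)} + 2247 = 35 \left(-69 + 35\right) + 2247 = 35 \left(-34\right) + 2247 = -1190 + 2247 = 1057$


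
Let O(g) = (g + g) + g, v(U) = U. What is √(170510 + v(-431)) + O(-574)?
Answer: -1722 + 7*√3471 ≈ -1309.6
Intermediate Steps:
O(g) = 3*g (O(g) = 2*g + g = 3*g)
√(170510 + v(-431)) + O(-574) = √(170510 - 431) + 3*(-574) = √170079 - 1722 = 7*√3471 - 1722 = -1722 + 7*√3471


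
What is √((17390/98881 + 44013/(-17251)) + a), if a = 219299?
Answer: 11*√5273522784213176166466/1705796131 ≈ 468.29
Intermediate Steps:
√((17390/98881 + 44013/(-17251)) + a) = √((17390/98881 + 44013/(-17251)) + 219299) = √((17390*(1/98881) + 44013*(-1/17251)) + 219299) = √((17390/98881 - 44013/17251) + 219299) = √(-4052054563/1705796131 + 219299) = √(374075333677606/1705796131) = 11*√5273522784213176166466/1705796131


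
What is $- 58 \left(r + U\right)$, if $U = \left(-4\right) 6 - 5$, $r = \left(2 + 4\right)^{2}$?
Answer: $-406$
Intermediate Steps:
$r = 36$ ($r = 6^{2} = 36$)
$U = -29$ ($U = -24 - 5 = -29$)
$- 58 \left(r + U\right) = - 58 \left(36 - 29\right) = \left(-58\right) 7 = -406$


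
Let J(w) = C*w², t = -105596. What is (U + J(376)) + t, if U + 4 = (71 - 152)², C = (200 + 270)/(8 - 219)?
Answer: -87343949/211 ≈ -4.1395e+5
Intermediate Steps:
C = -470/211 (C = 470/(-211) = 470*(-1/211) = -470/211 ≈ -2.2275)
U = 6557 (U = -4 + (71 - 152)² = -4 + (-81)² = -4 + 6561 = 6557)
J(w) = -470*w²/211
(U + J(376)) + t = (6557 - 470/211*376²) - 105596 = (6557 - 470/211*141376) - 105596 = (6557 - 66446720/211) - 105596 = -65063193/211 - 105596 = -87343949/211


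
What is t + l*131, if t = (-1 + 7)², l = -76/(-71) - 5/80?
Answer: 190891/1136 ≈ 168.04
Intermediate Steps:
l = 1145/1136 (l = -76*(-1/71) - 5*1/80 = 76/71 - 1/16 = 1145/1136 ≈ 1.0079)
t = 36 (t = 6² = 36)
t + l*131 = 36 + (1145/1136)*131 = 36 + 149995/1136 = 190891/1136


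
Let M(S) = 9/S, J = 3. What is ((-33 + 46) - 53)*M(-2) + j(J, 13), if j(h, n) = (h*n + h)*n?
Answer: 726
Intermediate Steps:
j(h, n) = n*(h + h*n) (j(h, n) = (h + h*n)*n = n*(h + h*n))
((-33 + 46) - 53)*M(-2) + j(J, 13) = ((-33 + 46) - 53)*(9/(-2)) + 3*13*(1 + 13) = (13 - 53)*(9*(-1/2)) + 3*13*14 = -40*(-9/2) + 546 = 180 + 546 = 726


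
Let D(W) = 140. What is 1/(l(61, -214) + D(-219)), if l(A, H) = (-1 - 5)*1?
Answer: 1/134 ≈ 0.0074627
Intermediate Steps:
l(A, H) = -6 (l(A, H) = -6*1 = -6)
1/(l(61, -214) + D(-219)) = 1/(-6 + 140) = 1/134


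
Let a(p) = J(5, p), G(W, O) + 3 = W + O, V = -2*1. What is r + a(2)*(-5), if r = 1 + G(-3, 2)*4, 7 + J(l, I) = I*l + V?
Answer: -20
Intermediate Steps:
V = -2
G(W, O) = -3 + O + W (G(W, O) = -3 + (W + O) = -3 + (O + W) = -3 + O + W)
J(l, I) = -9 + I*l (J(l, I) = -7 + (I*l - 2) = -7 + (-2 + I*l) = -9 + I*l)
r = -15 (r = 1 + (-3 + 2 - 3)*4 = 1 - 4*4 = 1 - 16 = -15)
a(p) = -9 + 5*p (a(p) = -9 + p*5 = -9 + 5*p)
r + a(2)*(-5) = -15 + (-9 + 5*2)*(-5) = -15 + (-9 + 10)*(-5) = -15 + 1*(-5) = -15 - 5 = -20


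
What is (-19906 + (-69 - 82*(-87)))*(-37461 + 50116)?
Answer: -162502855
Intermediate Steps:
(-19906 + (-69 - 82*(-87)))*(-37461 + 50116) = (-19906 + (-69 + 7134))*12655 = (-19906 + 7065)*12655 = -12841*12655 = -162502855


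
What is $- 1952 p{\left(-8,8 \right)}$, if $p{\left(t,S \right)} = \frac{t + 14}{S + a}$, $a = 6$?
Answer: $- \frac{5856}{7} \approx -836.57$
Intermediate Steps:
$p{\left(t,S \right)} = \frac{14 + t}{6 + S}$ ($p{\left(t,S \right)} = \frac{t + 14}{S + 6} = \frac{14 + t}{6 + S}$)
$- 1952 p{\left(-8,8 \right)} = - 1952 \frac{14 - 8}{6 + 8} = - 1952 \cdot \frac{1}{14} \cdot 6 = \left(-1952\right) \frac{3}{7} = - \frac{5856}{7}$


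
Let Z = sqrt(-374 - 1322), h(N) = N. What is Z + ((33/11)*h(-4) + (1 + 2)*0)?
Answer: -12 + 4*I*sqrt(106) ≈ -12.0 + 41.182*I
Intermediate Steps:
Z = 4*I*sqrt(106) (Z = sqrt(-1696) = 4*I*sqrt(106) ≈ 41.182*I)
Z + ((33/11)*h(-4) + (1 + 2)*0) = 4*I*sqrt(106) + ((33/11)*(-4) + (1 + 2)*0) = 4*I*sqrt(106) + ((33*(1/11))*(-4) + 3*0) = 4*I*sqrt(106) + (3*(-4) + 0) = 4*I*sqrt(106) + (-12 + 0) = 4*I*sqrt(106) - 12 = -12 + 4*I*sqrt(106)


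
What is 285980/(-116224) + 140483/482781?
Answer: -30434553547/14027684736 ≈ -2.1696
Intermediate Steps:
285980/(-116224) + 140483/482781 = 285980*(-1/116224) + 140483*(1/482781) = -71495/29056 + 140483/482781 = -30434553547/14027684736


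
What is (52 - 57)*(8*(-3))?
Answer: 120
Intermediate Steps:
(52 - 57)*(8*(-3)) = -5*(-24) = 120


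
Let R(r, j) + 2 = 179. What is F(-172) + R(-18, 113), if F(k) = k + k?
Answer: -167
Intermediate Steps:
R(r, j) = 177 (R(r, j) = -2 + 179 = 177)
F(k) = 2*k
F(-172) + R(-18, 113) = 2*(-172) + 177 = -344 + 177 = -167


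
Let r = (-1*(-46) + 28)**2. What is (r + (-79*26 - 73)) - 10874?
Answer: -7525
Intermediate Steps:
r = 5476 (r = (46 + 28)**2 = 74**2 = 5476)
(r + (-79*26 - 73)) - 10874 = (5476 + (-79*26 - 73)) - 10874 = (5476 + (-2054 - 73)) - 10874 = (5476 - 2127) - 10874 = 3349 - 10874 = -7525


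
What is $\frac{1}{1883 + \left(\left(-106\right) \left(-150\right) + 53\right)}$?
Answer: $\frac{1}{17836} \approx 5.6066 \cdot 10^{-5}$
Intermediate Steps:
$\frac{1}{1883 + \left(\left(-106\right) \left(-150\right) + 53\right)} = \frac{1}{1883 + \left(15900 + 53\right)} = \frac{1}{1883 + 15953} = \frac{1}{17836}$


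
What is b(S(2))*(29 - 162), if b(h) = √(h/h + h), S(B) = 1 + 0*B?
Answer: -133*√2 ≈ -188.09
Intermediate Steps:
S(B) = 1 (S(B) = 1 + 0 = 1)
b(h) = √(1 + h)
b(S(2))*(29 - 162) = √(1 + 1)*(29 - 162) = √2*(-133) = -133*√2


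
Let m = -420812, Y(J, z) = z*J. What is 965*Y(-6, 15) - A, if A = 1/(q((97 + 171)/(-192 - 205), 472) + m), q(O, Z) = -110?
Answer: -36557075699/420922 ≈ -86850.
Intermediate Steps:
Y(J, z) = J*z
A = -1/420922 (A = 1/(-110 - 420812) = 1/(-420922) = -1/420922 ≈ -2.3757e-6)
965*Y(-6, 15) - A = 965*(-6*15) - 1*(-1/420922) = 965*(-90) + 1/420922 = -86850 + 1/420922 = -36557075699/420922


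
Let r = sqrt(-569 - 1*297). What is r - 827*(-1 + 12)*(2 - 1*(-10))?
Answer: -109164 + I*sqrt(866) ≈ -1.0916e+5 + 29.428*I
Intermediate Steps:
r = I*sqrt(866) (r = sqrt(-569 - 297) = sqrt(-866) = I*sqrt(866) ≈ 29.428*I)
r - 827*(-1 + 12)*(2 - 1*(-10)) = I*sqrt(866) - 827*(-1 + 12)*(2 - 1*(-10)) = I*sqrt(866) - 9097*(2 + 10) = I*sqrt(866) - 9097*12 = I*sqrt(866) - 827*132 = I*sqrt(866) - 109164 = -109164 + I*sqrt(866)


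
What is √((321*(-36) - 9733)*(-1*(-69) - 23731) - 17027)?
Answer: √503723291 ≈ 22444.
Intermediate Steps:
√((321*(-36) - 9733)*(-1*(-69) - 23731) - 17027) = √((-11556 - 9733)*(69 - 23731) - 17027) = √(-21289*(-23662) - 17027) = √(503740318 - 17027) = √503723291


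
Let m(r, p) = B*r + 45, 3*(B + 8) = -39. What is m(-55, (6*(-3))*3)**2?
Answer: 1440000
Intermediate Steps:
B = -21 (B = -8 + (1/3)*(-39) = -8 - 13 = -21)
m(r, p) = 45 - 21*r (m(r, p) = -21*r + 45 = 45 - 21*r)
m(-55, (6*(-3))*3)**2 = (45 - 21*(-55))**2 = (45 + 1155)**2 = 1200**2 = 1440000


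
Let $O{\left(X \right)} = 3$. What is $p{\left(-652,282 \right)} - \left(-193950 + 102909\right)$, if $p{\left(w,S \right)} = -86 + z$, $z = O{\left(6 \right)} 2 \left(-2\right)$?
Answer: $90943$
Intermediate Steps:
$z = -12$ ($z = 3 \cdot 2 \left(-2\right) = 6 \left(-2\right) = -12$)
$p{\left(w,S \right)} = -98$ ($p{\left(w,S \right)} = -86 - 12 = -98$)
$p{\left(-652,282 \right)} - \left(-193950 + 102909\right) = -98 - \left(-193950 + 102909\right) = -98 - -91041 = -98 + 91041 = 90943$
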